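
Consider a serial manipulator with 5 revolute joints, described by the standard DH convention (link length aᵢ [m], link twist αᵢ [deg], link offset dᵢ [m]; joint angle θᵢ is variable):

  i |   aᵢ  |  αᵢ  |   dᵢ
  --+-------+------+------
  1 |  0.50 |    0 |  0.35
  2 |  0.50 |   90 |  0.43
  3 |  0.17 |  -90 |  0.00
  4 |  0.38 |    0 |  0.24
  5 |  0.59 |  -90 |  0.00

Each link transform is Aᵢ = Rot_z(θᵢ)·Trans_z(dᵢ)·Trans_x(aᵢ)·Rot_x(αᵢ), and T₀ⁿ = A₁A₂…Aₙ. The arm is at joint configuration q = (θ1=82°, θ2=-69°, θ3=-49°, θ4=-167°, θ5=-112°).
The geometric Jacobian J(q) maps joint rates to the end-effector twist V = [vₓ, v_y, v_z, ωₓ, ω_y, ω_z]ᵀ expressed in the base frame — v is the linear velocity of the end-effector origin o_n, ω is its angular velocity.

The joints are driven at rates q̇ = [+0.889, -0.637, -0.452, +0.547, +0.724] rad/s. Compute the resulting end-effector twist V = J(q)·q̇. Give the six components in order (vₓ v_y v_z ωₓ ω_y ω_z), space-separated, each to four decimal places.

o_n = [0.5524, 1.1169, 1.0189]
J₁: ẑ×o_n = [-1.1169, 0.5524, 0.0000], ω = ẑ
J2: z=[0.0000, 0.0000, 1.0000] o=[0.0696, 0.4951, 0.3500] → [-0.6218, 0.4828, 0.0000, 0.0000, 0.0000, 1.0000]
J3: z=[0.2250, -0.9744, 0.0000] o=[0.5568, 0.6076, 0.7800] → [-0.2328, -0.0537, 0.1103, 0.2250, -0.9744, 0.0000]
J4: z=[0.7354, 0.1698, 0.6561] o=[0.6654, 0.6327, 0.6517] → [-0.2553, -0.3442, 0.3753, 0.7354, 0.1698, 0.6561]
J5: z=[0.7354, 0.1698, 0.6561] o=[0.6245, 0.5355, 1.0886] → [-0.3933, 0.0039, 0.4398, 0.7354, 0.1698, 0.6561]
V = J·q̇ = [-0.9160, 0.0224, 0.4738, 0.8330, 0.6562, 1.0859]

-0.9160 0.0224 0.4738 0.8330 0.6562 1.0859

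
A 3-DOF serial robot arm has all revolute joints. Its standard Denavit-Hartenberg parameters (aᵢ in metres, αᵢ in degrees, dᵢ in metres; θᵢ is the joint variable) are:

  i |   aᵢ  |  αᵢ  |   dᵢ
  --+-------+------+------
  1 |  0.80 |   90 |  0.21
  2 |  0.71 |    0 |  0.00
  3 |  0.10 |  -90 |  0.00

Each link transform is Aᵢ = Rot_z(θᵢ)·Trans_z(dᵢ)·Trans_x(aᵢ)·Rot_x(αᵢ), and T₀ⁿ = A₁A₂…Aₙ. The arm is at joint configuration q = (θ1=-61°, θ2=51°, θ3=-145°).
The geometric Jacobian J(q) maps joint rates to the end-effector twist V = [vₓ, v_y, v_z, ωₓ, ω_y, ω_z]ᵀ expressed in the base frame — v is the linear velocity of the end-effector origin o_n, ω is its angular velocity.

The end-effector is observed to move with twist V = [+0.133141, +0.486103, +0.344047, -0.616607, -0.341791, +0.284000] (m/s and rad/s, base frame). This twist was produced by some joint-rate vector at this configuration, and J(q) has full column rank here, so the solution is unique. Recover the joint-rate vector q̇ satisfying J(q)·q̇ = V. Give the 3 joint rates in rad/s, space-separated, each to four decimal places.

0.2840 0.7810 -0.0760

o_n = [0.6011, -1.0844, 0.6620]
J₁: ẑ×o_n = [1.0844, 0.6011, -0.0000], ω = ẑ
J2: z=[-0.8746, -0.4848, 0.0000] o=[0.3878, -0.6997, 0.2100] → [-0.2191, 0.3953, 0.4398, -0.8746, -0.4848, 0.0000]
J3: z=[-0.8746, -0.4848, 0.0000] o=[0.6045, -1.0905, 0.7618] → [0.0484, -0.0872, -0.0070, -0.8746, -0.4848, 0.0000]
q̇ = J⁺·V = [0.2840, 0.7810, -0.0760]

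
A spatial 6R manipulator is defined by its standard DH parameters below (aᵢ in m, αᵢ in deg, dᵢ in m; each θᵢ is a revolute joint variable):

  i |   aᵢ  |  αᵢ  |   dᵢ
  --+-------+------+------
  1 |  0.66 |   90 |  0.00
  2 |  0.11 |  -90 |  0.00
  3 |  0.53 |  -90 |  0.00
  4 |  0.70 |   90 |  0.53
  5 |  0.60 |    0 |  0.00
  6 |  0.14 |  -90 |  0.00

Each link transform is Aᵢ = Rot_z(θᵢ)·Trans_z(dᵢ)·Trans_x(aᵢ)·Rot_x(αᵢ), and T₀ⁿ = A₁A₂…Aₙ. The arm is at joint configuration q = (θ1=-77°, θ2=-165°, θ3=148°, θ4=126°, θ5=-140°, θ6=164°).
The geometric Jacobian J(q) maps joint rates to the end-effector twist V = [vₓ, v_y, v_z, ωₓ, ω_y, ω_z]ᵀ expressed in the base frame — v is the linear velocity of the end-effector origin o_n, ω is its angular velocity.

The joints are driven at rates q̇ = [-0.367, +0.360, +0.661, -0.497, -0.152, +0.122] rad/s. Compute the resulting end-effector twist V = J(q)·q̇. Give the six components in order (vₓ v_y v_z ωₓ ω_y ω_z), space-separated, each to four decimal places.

o_n = [0.1837, -0.8161, 0.3557]
J₁: ẑ×o_n = [0.8161, 0.1837, -0.0000], ω = ẑ
J2: z=[-0.9744, -0.2250, 0.0000] o=[0.1485, -0.6431, 0.0000] → [-0.0800, 0.3466, 0.1765, -0.9744, -0.2250, 0.0000]
J3: z=[0.0582, -0.2522, -0.9659] o=[0.1246, -0.5396, -0.0285] → [-0.3640, -0.0795, -0.0012, 0.0582, -0.2522, -0.9659]
J4: z=[-0.7112, -0.6895, 0.1372] o=[0.4959, -0.8994, 0.0879] → [-0.1961, 0.1477, -0.2745, -0.7112, -0.6895, 0.1372]
J5: z=[0.5326, -0.4011, 0.7453] o=[-0.2023, -0.8427, 0.6173] → [0.0851, 0.4270, 0.1690, 0.5326, -0.4011, 0.7453]
J6: z=[0.5326, -0.4011, 0.7453] o=[0.2829, -0.8539, 0.2645] → [-0.0648, -0.1225, -0.0196, 0.5326, -0.4011, 0.7453]
V = J·q̇ = [-0.4923, -0.1485, 0.1711, 0.0252, 0.1070, -1.0960]

-0.4923 -0.1485 0.1711 0.0252 0.1070 -1.0960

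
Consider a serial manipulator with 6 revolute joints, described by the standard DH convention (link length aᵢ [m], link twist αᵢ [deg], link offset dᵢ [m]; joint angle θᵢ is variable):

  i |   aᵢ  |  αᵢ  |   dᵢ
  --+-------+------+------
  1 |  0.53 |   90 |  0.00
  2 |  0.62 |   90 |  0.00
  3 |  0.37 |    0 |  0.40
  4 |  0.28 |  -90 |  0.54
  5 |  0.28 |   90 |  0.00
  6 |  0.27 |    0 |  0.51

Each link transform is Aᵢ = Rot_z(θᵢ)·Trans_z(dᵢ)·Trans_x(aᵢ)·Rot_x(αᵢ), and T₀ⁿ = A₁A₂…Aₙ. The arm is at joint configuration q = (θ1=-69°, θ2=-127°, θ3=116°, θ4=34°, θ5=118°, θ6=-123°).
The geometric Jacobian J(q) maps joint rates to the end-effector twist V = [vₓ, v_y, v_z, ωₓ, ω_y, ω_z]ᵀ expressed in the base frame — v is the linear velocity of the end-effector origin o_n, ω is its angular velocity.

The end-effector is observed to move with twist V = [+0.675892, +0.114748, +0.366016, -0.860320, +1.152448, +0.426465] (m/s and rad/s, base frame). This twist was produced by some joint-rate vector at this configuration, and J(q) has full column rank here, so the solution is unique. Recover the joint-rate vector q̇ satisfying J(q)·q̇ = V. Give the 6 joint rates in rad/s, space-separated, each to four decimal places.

o_n = [-0.7807, -0.3733, 0.3569]
J₁: ẑ×o_n = [0.3733, -0.7807, 0.0000], ω = ẑ
J2: z=[-0.9336, -0.3584, 0.0000] o=[0.1899, -0.4948, 0.0000] → [-0.1279, 0.3332, -0.4613, -0.9336, -0.3584, 0.0000]
J3: z=[-0.2862, 0.7456, 0.6018] o=[0.0562, -0.1465, -0.4952] → [0.7718, -0.2598, 0.6889, -0.2862, 0.7456, 0.6018]
J4: z=[-0.2862, 0.7456, 0.6018] o=[-0.3337, -0.0585, -0.1249] → [0.5486, -0.1311, 0.4233, -0.2862, 0.7456, 0.6018]
J5: z=[0.9163, 0.0294, 0.3993] o=[-0.5667, 0.1577, 0.3937] → [0.2109, -0.0517, -0.4802, 0.9163, 0.0294, 0.3993]
J6: z=[-0.1129, -0.9379, 0.3281] o=[-0.4591, 0.0609, 0.1540] → [-0.0478, -0.0826, -0.2526, -0.1129, -0.9379, 0.3281]
q̇ = J⁺·V = [-0.0230, 0.8140, 0.6910, 0.3540, 0.1300, -0.7050]

-0.0230 0.8140 0.6910 0.3540 0.1300 -0.7050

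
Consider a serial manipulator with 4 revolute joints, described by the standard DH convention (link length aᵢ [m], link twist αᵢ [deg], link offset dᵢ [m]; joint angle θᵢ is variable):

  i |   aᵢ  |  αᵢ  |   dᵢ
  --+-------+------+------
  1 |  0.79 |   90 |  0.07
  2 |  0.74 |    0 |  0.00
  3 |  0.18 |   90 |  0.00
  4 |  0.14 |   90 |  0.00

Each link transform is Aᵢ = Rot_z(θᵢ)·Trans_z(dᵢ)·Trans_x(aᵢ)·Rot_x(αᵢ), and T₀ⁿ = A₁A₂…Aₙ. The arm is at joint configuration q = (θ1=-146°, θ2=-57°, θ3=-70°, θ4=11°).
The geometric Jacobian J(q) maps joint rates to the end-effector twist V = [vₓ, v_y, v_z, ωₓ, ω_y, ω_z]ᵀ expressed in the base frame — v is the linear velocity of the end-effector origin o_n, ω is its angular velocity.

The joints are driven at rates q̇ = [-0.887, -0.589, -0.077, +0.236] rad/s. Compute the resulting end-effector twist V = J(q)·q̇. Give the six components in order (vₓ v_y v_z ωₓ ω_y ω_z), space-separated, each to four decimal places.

o_n = [-0.8456, -0.5382, -0.8041]
J₁: ẑ×o_n = [0.5382, -0.8456, 0.0000], ω = ẑ
J2: z=[-0.5592, 0.8290, 0.0000] o=[-0.6549, -0.4418, 0.0700] → [-0.7247, -0.4888, 0.2120, -0.5592, 0.8290, 0.0000]
J3: z=[-0.5592, 0.8290, 0.0000] o=[-0.9891, -0.6671, -0.5506] → [-0.2102, -0.1418, -0.1910, -0.5592, 0.8290, 0.0000]
J4: z=[0.6621, 0.4466, 0.6018] o=[-0.8993, -0.6066, -0.6944] → [-0.0902, 0.1049, 0.0213, 0.6621, 0.4466, 0.6018]
V = J·q̇ = [-0.0556, 1.0737, -0.1051, 0.5287, -0.4467, -0.7450]

-0.0556 1.0737 -0.1051 0.5287 -0.4467 -0.7450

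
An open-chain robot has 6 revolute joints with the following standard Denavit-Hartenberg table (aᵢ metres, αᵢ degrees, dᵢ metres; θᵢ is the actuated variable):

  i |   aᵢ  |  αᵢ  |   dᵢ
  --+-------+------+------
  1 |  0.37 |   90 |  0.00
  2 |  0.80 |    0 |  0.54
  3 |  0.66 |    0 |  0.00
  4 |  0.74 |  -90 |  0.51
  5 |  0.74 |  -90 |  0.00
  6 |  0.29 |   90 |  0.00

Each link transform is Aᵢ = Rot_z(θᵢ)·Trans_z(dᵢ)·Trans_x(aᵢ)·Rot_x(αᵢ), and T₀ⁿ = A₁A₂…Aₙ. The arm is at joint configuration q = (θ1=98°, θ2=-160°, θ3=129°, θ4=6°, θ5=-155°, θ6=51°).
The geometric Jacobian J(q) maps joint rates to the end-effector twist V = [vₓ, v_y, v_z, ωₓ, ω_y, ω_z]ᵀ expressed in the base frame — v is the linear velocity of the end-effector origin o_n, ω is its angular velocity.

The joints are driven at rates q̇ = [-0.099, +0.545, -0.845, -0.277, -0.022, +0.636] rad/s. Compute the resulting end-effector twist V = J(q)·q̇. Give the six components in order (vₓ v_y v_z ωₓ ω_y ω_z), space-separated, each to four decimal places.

o_n = [1.4256, 0.2020, -0.7772]
J₁: ẑ×o_n = [-0.2020, 1.4256, 0.0000], ω = ẑ
J2: z=[0.9903, 0.1392, 0.0000] o=[-0.0515, 0.3664, 0.0000] → [-0.1082, 0.7696, -0.3683, 0.9903, 0.1392, 0.0000]
J3: z=[0.9903, 0.1392, 0.0000] o=[0.5879, -0.3029, -0.2736] → [-0.0701, 0.4987, 0.3834, 0.9903, 0.1392, 0.0000]
J4: z=[0.9903, 0.1392, 0.0000] o=[0.5091, 0.2573, -0.6135] → [-0.0228, 0.1621, -0.1823, 0.9903, 0.1392, 0.0000]
J5: z=[-0.0588, 0.4185, 0.9063] o=[0.9208, 0.9925, -0.9263] → [0.7788, 0.4663, -0.1648, -0.0588, 0.4185, 0.9063]
J6: z=[0.8442, 0.5054, -0.1786] o=[1.3151, 0.4341, -0.6428] → [-0.1093, 0.0937, -0.2517, 0.8442, 0.5054, -0.1786]
V = J·q̇ = [-0.0601, -0.1386, -0.6307, -0.0332, 0.2319, -0.2325]

-0.0601 -0.1386 -0.6307 -0.0332 0.2319 -0.2325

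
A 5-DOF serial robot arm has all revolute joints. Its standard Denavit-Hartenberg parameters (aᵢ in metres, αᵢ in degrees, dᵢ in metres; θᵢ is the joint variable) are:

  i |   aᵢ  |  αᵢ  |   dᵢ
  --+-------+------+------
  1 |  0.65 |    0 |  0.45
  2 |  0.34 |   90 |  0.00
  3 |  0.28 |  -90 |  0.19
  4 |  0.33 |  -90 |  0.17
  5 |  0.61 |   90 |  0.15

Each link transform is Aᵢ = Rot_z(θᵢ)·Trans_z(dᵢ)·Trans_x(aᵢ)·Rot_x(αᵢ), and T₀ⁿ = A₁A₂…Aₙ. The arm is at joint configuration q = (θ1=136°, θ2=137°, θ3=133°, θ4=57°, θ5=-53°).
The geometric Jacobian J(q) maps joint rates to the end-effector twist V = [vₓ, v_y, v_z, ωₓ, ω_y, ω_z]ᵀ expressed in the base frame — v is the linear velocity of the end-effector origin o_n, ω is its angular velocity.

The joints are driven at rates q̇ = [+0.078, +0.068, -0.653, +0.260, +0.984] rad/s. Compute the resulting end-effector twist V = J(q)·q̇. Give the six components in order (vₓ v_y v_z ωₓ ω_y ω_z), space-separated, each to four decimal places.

o_n = [-0.0183, 0.9805, 0.3923]
J₁: ẑ×o_n = [-0.9805, -0.0183, 0.0000], ω = ẑ
J2: z=[0.0000, 0.0000, 1.0000] o=[-0.4676, 0.4515, 0.4500] → [-0.5290, 0.4493, 0.0000, 0.0000, 0.0000, 1.0000]
J3: z=[-0.9986, -0.0523, 0.0000] o=[-0.4498, 0.1120, 0.4500] → [0.0030, -0.0577, -0.8447, -0.9986, -0.0523, 0.0000]
J4: z=[-0.0383, 0.7304, -0.6820] o=[-0.6495, 0.2927, 0.6548] → [0.2773, -0.4405, -0.4873, -0.0383, 0.7304, -0.6820]
J5: z=[0.5738, -0.5427, -0.6134] o=[-0.3861, 0.5538, 0.6703] → [0.4126, -0.0660, 0.4444, 0.5738, -0.5427, -0.6134]
V = J·q̇ = [0.3637, -0.1127, 0.8622, 1.2068, -0.3099, -0.6349]

0.3637 -0.1127 0.8622 1.2068 -0.3099 -0.6349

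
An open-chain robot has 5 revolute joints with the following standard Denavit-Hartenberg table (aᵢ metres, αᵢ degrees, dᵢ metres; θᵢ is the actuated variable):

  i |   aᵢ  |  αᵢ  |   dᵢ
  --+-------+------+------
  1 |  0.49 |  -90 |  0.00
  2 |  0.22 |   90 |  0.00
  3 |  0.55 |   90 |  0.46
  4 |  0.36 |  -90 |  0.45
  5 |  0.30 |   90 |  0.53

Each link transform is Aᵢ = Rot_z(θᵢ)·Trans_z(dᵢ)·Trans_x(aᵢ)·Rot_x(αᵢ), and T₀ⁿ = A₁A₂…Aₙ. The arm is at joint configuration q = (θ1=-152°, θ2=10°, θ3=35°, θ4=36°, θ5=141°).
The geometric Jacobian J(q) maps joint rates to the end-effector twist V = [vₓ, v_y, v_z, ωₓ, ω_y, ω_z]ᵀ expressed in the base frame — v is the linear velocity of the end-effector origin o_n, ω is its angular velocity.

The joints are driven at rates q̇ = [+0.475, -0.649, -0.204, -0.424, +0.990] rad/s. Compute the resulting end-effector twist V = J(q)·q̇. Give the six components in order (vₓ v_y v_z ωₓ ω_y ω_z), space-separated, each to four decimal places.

0.4945 -0.1617 0.4714 0.2361 0.8452 1.1879

o_n = [-1.1535, -0.5926, 0.8360]
J₁: ẑ×o_n = [0.5926, -1.1535, 0.0000], ω = ẑ
J2: z=[0.4695, -0.8829, 0.0000] o=[-0.4326, -0.2300, 0.0000] → [-0.7381, -0.3925, -0.8067, 0.4695, -0.8829, 0.0000]
J3: z=[-0.1533, -0.0815, 0.9848] o=[-0.6239, -0.3318, -0.0382] → [0.1856, -0.3875, -0.0032, -0.1533, -0.0815, 0.9848]
J4: z=[-0.8833, 0.4581, -0.0996] o=[-0.9381, -0.8561, 0.3366] → [0.2550, 0.4626, -0.1341, -0.8833, 0.4581, -0.0996]
J5: z=[0.1363, 0.4543, 0.8803] o=[-1.4971, -0.9250, 0.4587] → [-0.1213, 0.2510, -0.1108, 0.1363, 0.4543, 0.8803]
V = J·q̇ = [0.4945, -0.1617, 0.4714, 0.2361, 0.8452, 1.1879]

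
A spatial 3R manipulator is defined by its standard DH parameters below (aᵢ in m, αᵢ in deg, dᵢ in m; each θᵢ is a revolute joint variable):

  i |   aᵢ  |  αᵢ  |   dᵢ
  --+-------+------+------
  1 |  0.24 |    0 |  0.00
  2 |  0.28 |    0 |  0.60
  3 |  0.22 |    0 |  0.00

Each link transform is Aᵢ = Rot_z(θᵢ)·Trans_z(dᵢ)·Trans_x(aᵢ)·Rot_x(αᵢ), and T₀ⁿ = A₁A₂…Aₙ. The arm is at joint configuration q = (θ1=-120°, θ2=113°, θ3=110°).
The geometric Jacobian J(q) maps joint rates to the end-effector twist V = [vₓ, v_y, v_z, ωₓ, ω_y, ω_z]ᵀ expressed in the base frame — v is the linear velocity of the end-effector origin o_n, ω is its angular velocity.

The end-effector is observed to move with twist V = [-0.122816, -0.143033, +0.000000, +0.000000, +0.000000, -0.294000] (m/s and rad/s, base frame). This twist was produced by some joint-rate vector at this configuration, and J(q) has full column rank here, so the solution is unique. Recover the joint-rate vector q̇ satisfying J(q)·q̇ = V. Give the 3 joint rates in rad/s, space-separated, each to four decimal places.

o_n = [0.1084, -0.0276, 0.6000]
J₁: ẑ×o_n = [0.0276, 0.1084, -0.0000], ω = ẑ
J2: z=[0.0000, 0.0000, 1.0000] o=[-0.1200, -0.2078, 0.0000] → [-0.1802, 0.2284, 0.0000, 0.0000, 0.0000, 1.0000]
J3: z=[0.0000, 0.0000, 1.0000] o=[0.1579, -0.2420, 0.6000] → [-0.2144, -0.0495, 0.0000, 0.0000, 0.0000, 1.0000]
q̇ = J⁺·V = [-0.7480, -0.1420, 0.5960]

-0.7480 -0.1420 0.5960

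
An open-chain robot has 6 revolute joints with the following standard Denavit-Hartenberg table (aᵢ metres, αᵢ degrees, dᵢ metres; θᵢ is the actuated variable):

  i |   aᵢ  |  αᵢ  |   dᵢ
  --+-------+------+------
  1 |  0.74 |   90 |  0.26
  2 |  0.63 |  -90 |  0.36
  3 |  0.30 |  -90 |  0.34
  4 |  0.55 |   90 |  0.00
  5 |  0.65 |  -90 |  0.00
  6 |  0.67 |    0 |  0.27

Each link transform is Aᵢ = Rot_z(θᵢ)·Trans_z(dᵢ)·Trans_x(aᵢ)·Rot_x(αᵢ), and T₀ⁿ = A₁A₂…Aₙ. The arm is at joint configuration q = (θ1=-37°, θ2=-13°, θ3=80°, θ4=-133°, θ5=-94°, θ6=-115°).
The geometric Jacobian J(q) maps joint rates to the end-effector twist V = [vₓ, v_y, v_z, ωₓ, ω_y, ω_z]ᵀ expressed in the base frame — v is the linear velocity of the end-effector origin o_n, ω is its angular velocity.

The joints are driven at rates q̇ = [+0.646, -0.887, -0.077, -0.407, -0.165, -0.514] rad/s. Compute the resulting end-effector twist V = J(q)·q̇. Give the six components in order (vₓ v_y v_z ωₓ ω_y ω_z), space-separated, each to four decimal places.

o_n = [0.7114, -1.9157, 0.5532]
J₁: ẑ×o_n = [1.9157, 0.7114, -0.0000], ω = ẑ
J2: z=[-0.6018, -0.7986, 0.0000] o=[0.5910, -0.4453, 0.2600] → [-0.2342, 0.1765, 0.9810, -0.6018, -0.7986, 0.0000]
J3: z=[0.1797, -0.1354, 0.9744] o=[0.8646, -1.1023, 0.1183] → [0.7337, -0.2274, -0.1669, 0.1797, -0.1354, 0.9744]
J4: z=[-0.6618, 0.7162, 0.2215] o=[1.1440, -0.9429, 0.4378] → [0.2981, -0.0195, 0.9537, -0.6618, 0.7162, 0.2215]
J5: z=[-0.6548, -0.4084, -0.6360] o=[0.9433, -1.2542, 0.8444] → [-0.3018, -0.0432, 0.3385, -0.6548, -0.4084, -0.6360]
J6: z=[-0.3179, -0.6145, 0.7220] o=[1.3890, -1.6929, 0.6673] → [0.2310, -0.5255, -0.3456, -0.3179, -0.6145, 0.7220]
V = J·q̇ = [1.1985, 0.6057, -1.1237, 1.0608, 0.8106, 0.2146]

1.1985 0.6057 -1.1237 1.0608 0.8106 0.2146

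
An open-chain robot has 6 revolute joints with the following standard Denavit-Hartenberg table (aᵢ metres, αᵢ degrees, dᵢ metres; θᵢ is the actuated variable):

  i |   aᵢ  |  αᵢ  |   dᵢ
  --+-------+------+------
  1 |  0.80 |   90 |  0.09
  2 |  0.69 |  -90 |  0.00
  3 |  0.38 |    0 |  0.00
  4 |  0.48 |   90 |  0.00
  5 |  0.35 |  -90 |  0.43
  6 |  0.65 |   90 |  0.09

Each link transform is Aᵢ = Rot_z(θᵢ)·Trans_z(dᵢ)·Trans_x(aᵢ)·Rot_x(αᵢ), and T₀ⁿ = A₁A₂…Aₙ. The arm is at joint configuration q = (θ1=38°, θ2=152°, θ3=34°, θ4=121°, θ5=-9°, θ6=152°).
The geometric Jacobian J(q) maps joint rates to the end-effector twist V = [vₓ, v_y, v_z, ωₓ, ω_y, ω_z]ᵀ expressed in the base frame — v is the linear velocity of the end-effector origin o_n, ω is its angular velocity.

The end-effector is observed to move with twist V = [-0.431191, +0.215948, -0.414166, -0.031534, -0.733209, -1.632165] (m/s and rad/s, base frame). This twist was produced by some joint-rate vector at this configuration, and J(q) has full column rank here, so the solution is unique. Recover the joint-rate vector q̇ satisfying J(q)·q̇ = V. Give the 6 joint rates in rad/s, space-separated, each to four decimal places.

o_n = [-0.2508, 0.3637, 0.3611]
J₁: ẑ×o_n = [-0.3637, -0.2508, 0.0000], ω = ẑ
J2: z=[0.6157, -0.7880, 0.0000] o=[0.6304, 0.4925, 0.0900] → [-0.2136, -0.1669, -0.7738, 0.6157, -0.7880, 0.0000]
J3: z=[-0.3699, -0.2890, -0.8829] o=[0.1503, 0.1174, 0.4139] → [0.2327, 0.3346, -0.2070, -0.3699, -0.2890, -0.8829]
J4: z=[-0.3699, -0.2890, -0.8829] o=[-0.1997, 0.1136, 0.5618] → [0.2788, -0.0291, -0.1073, -0.3699, -0.2890, -0.8829]
J5: z=[-0.8520, 0.4844, 0.1984] o=[-0.0219, 0.5100, 0.3576] → [0.0307, -0.0425, 0.2356, -0.8520, 0.4844, 0.1984]
J6: z=[-0.3075, -0.1563, -0.9386] o=[-0.2400, 1.0195, 0.3442] → [-0.6183, 0.0154, 0.2000, -0.3075, -0.1563, -0.9386]
q̇ = J⁺·V = [-0.5160, 0.6640, 0.5380, -0.2030, 0.0520, 0.8850]

-0.5160 0.6640 0.5380 -0.2030 0.0520 0.8850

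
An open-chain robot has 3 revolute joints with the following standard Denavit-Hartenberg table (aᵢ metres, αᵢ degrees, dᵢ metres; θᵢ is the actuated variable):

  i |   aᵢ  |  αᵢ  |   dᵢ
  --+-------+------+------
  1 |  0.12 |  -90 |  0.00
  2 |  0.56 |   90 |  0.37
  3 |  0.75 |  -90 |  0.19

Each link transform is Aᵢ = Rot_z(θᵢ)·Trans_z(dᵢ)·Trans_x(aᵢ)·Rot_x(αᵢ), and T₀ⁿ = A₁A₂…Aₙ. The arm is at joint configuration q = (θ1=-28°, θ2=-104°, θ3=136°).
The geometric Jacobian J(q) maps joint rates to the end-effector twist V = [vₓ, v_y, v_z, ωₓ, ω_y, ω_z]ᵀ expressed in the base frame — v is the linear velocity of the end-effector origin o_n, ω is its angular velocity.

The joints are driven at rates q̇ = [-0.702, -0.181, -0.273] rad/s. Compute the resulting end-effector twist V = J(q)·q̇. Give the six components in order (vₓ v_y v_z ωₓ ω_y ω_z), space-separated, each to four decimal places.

0.6180 -0.1067 0.1037 0.1489 -0.2842 -0.6360

o_n = [0.3571, 0.8192, -0.0261]
J₁: ẑ×o_n = [-0.8192, 0.3571, 0.0000], ω = ẑ
J2: z=[0.4695, 0.8829, 0.0000] o=[0.1060, -0.0563, 0.0000] → [-0.0230, 0.0122, 0.1893, 0.4695, 0.8829, 0.0000]
J3: z=[-0.8567, 0.4555, -0.2419] o=[0.1600, 0.3340, 0.5434] → [-0.1420, -0.5355, -0.5055, -0.8567, 0.4555, -0.2419]
V = J·q̇ = [0.6180, -0.1067, 0.1037, 0.1489, -0.2842, -0.6360]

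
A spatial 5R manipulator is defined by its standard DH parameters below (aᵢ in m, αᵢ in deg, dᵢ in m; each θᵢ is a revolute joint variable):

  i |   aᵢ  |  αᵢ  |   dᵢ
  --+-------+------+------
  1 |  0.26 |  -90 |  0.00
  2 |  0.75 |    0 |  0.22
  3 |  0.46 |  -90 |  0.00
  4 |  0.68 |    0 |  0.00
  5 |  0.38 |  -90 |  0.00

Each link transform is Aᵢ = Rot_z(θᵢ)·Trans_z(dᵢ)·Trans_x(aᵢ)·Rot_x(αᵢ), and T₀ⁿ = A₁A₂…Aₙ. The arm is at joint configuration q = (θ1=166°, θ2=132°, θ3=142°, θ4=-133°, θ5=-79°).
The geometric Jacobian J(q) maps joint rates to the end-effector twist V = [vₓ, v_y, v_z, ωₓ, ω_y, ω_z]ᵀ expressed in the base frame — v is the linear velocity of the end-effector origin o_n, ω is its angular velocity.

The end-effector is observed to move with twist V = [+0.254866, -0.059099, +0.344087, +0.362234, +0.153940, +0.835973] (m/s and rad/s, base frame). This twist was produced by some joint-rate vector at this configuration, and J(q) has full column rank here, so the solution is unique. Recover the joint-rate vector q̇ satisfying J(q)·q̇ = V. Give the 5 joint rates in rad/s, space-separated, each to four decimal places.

o_n = [0.1319, -0.5646, -0.8826]
J₁: ẑ×o_n = [0.5646, 0.1319, -0.0000], ω = ẑ
J2: z=[-0.2419, -0.9703, 0.0000] o=[-0.2523, 0.0629, 0.0000] → [0.8564, -0.2135, 0.5246, -0.2419, -0.9703, 0.0000]
J3: z=[-0.2419, -0.9703, 0.0000] o=[0.1814, -0.2720, -0.5574] → [0.3156, -0.0787, 0.0227, -0.2419, -0.9703, 0.0000]
J4: z=[-0.9679, 0.2413, -0.0698] o=[0.1503, -0.2642, -0.0985] → [-0.2102, -0.7577, 0.2952, -0.9679, 0.2413, -0.0698]
J5: z=[-0.9679, 0.2413, -0.0698] o=[0.0614, -0.7546, -0.5611] → [-0.0643, -0.3161, -0.2009, -0.9679, 0.2413, -0.0698]
q̇ = J⁺·V = [0.8140, -0.0960, -0.1410, 0.6740, -0.9890]

0.8140 -0.0960 -0.1410 0.6740 -0.9890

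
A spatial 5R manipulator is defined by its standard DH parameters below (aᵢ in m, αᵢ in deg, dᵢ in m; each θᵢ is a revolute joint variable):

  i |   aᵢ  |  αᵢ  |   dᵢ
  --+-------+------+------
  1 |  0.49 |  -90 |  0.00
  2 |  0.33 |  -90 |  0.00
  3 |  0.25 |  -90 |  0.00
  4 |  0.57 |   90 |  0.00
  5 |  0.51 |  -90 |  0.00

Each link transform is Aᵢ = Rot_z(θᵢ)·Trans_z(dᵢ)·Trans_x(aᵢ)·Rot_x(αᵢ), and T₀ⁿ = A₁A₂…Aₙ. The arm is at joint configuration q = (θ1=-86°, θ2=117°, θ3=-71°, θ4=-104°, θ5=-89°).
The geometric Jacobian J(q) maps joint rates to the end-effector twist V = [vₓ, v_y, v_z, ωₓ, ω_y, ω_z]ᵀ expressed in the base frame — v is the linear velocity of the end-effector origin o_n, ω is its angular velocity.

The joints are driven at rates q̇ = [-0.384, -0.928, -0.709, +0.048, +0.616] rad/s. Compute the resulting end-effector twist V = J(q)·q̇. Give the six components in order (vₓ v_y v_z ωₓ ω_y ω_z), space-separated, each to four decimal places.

-0.4089 0.3874 -0.0939 -1.4470 -0.9355 -0.6406

o_n = [0.2723, -0.0234, 0.3587]
J₁: ẑ×o_n = [0.0234, 0.2723, -0.0000], ω = ẑ
J2: z=[0.9976, 0.0698, 0.0000] o=[0.0342, -0.4888, 0.0000] → [0.0250, -0.3578, 0.4477, 0.9976, 0.0698, 0.0000]
J3: z=[-0.0622, 0.8888, 0.4540] o=[0.0237, -0.3394, -0.2940] → [0.4367, 0.1534, -0.2405, -0.0622, 0.8888, 0.4540]
J4: z=[-0.3547, 0.4055, -0.8425] o=[0.2570, -0.2860, -0.3666] → [0.5153, 0.2443, -0.0994, -0.3547, 0.4055, -0.8425]
J5: z=[-0.8902, -0.4221, 0.1716] o=[0.0939, 0.1762, -0.0755] → [-0.1490, 0.4171, 0.2529, -0.8902, -0.4221, 0.1716]
V = J·q̇ = [-0.4089, 0.3874, -0.0939, -1.4470, -0.9355, -0.6406]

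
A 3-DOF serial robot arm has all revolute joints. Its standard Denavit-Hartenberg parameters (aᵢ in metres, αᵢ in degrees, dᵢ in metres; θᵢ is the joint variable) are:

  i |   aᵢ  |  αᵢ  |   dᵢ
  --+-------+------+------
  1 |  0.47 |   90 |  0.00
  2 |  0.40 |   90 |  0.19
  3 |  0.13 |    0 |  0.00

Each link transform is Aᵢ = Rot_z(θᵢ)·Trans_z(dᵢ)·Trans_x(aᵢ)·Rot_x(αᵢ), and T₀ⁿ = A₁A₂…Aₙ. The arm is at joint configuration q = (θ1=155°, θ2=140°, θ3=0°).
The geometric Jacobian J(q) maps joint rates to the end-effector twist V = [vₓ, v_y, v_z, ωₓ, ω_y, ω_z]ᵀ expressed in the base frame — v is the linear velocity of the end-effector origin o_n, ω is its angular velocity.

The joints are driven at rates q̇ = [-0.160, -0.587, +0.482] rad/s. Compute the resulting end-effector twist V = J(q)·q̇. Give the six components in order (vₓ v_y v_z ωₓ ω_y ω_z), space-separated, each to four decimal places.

o_n = [0.0223, 0.1992, 0.3407]
J₁: ẑ×o_n = [-0.1992, 0.0223, 0.0000], ω = ẑ
J2: z=[0.4226, 0.9063, 0.0000] o=[-0.4260, 0.1986, 0.0000] → [0.3088, -0.1440, -0.4060, 0.4226, 0.9063, 0.0000]
J3: z=[-0.5826, 0.2717, 0.7660] o=[-0.0680, 0.2413, 0.2571] → [0.0549, 0.1178, 0.0000, -0.5826, 0.2717, 0.7660]
V = J·q̇ = [-0.1229, 0.1377, 0.2383, -0.5289, -0.4011, 0.2092]

-0.1229 0.1377 0.2383 -0.5289 -0.4011 0.2092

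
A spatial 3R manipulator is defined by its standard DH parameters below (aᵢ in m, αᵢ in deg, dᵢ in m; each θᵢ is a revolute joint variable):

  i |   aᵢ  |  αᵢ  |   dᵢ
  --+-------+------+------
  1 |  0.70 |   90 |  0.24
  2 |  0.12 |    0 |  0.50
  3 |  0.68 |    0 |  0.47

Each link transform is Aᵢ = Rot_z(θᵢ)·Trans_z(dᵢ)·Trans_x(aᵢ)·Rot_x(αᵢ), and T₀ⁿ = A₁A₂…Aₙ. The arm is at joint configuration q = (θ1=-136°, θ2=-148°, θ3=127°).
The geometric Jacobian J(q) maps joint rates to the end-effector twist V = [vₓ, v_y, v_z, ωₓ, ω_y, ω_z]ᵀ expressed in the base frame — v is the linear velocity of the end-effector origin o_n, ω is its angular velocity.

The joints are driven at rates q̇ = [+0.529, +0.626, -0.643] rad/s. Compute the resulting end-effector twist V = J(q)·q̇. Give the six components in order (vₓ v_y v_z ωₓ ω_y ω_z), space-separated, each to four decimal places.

o_n = [-1.5608, -0.1588, -0.0673]
J₁: ẑ×o_n = [0.1588, -1.5608, 0.0000], ω = ẑ
J2: z=[-0.6947, 0.7193, 0.0000] o=[-0.5035, -0.4863, 0.2400] → [-0.2210, -0.2135, 0.5331, -0.6947, 0.7193, 0.0000]
J3: z=[-0.6947, 0.7193, 0.0000] o=[-0.7777, -0.0559, 0.1764] → [-0.1753, -0.1693, 0.6348, -0.6947, 0.7193, 0.0000]
V = J·q̇ = [0.0584, -0.8504, -0.0745, 0.0118, -0.0122, 0.5290]

0.0584 -0.8504 -0.0745 0.0118 -0.0122 0.5290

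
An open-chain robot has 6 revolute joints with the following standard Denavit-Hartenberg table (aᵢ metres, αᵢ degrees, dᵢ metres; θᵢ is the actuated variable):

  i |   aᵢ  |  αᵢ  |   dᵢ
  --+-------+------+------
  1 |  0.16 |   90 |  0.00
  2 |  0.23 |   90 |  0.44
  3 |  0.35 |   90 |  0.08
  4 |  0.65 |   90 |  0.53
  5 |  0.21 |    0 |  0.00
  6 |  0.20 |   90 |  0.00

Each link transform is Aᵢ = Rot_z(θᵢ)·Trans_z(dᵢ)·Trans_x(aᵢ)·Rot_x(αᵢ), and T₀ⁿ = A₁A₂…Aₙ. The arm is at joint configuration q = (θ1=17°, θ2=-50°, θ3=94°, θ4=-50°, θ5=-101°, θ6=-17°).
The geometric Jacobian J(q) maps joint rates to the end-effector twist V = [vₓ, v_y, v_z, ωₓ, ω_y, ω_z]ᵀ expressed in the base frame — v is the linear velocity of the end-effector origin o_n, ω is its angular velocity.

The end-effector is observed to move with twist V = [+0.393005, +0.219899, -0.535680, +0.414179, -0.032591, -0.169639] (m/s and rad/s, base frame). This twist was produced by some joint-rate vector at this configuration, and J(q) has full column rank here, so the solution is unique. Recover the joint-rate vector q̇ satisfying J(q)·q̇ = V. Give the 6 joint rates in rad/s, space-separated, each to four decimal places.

0.5420 -0.3540 -0.2160 0.8270 -0.0390 -0.5480

o_n = [0.9169, -0.9016, -0.0496]
J₁: ẑ×o_n = [0.9016, 0.9169, -0.0000], ω = ẑ
J2: z=[0.2924, -0.9563, 0.0000] o=[0.1530, 0.0468, 0.0000] → [0.0475, 0.0145, 0.4532, 0.2924, -0.9563, 0.0000]
J3: z=[-0.7326, -0.2240, -0.6428] o=[0.4230, -0.3308, -0.1762] → [-0.3953, -0.2247, 0.5288, -0.7326, -0.2240, -0.6428]
J4: z=[0.6336, 0.1208, -0.7642] o=[0.4515, -0.6872, -0.2089] → [-0.1447, -0.4566, -0.1921, 0.6336, 0.1208, -0.7642]
J5: z=[0.2803, 0.8848, 0.3722] o=[1.2560, -0.9157, -0.2715] → [0.1911, -0.1884, 0.3040, 0.2803, 0.8848, 0.3722]
J6: z=[0.2803, 0.8848, 0.3722] o=[1.0965, -0.9226, -0.1351] → [0.0678, -0.0908, 0.1648, 0.2803, 0.8848, 0.3722]
q̇ = J⁺·V = [0.5420, -0.3540, -0.2160, 0.8270, -0.0390, -0.5480]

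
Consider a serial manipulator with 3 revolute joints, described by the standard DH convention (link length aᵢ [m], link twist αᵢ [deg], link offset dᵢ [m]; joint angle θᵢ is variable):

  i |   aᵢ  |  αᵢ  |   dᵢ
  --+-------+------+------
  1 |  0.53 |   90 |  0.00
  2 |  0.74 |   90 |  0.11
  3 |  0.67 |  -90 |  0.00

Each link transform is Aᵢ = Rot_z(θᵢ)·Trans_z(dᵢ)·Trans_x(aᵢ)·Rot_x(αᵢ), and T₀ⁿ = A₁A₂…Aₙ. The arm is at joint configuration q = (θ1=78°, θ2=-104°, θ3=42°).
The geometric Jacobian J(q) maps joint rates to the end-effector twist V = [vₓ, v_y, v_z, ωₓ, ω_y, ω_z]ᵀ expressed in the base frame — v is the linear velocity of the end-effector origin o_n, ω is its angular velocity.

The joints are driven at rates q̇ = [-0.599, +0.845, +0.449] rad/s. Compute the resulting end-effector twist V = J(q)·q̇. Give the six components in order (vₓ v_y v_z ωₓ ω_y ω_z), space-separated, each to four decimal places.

o_n = [0.5940, 0.1094, -1.2011]
J₁: ẑ×o_n = [-0.1094, 0.5940, 0.0000], ω = ẑ
J2: z=[0.9781, -0.2079, 0.0000] o=[0.1102, 0.5184, 0.0000] → [0.2497, 1.1749, -0.2995, 0.9781, -0.2079, 0.0000]
J3: z=[-0.2017, -0.9491, 0.2419] o=[0.1806, 0.3204, -0.7180] → [0.5096, 0.0026, 0.4350, -0.2017, -0.9491, 0.2419]
V = J·q̇ = [0.5054, 0.6381, -0.0577, 0.7360, -0.6018, -0.4904]

0.5054 0.6381 -0.0577 0.7360 -0.6018 -0.4904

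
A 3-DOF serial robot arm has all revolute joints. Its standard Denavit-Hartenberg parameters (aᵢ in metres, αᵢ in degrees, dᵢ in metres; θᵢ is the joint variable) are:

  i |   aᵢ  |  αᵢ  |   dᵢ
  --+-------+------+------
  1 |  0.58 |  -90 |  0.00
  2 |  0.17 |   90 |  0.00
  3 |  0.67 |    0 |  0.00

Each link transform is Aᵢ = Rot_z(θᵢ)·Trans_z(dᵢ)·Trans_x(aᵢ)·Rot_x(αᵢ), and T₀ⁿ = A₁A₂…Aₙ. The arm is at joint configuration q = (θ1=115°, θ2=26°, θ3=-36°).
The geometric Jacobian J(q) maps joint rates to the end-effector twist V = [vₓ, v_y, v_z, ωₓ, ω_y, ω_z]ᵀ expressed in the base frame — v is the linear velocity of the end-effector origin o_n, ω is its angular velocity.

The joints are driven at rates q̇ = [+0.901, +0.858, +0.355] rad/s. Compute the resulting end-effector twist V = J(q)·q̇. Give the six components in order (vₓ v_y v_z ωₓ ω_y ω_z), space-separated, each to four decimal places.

-1.2605 -0.3531 -0.6104 -0.8434 -0.2216 1.2201

o_n = [-0.1587, 1.2721, -0.3121]
J₁: ẑ×o_n = [-1.2721, -0.1587, 0.0000], ω = ẑ
J2: z=[-0.9063, -0.4226, 0.0000] o=[-0.2451, 0.5257, 0.0000] → [0.1319, -0.2829, -0.6400, -0.9063, -0.4226, 0.0000]
J3: z=[-0.1853, 0.3973, 0.8988] o=[-0.3097, 0.6641, -0.0745] → [-0.6408, 0.0917, -0.1726, -0.1853, 0.3973, 0.8988]
V = J·q̇ = [-1.2605, -0.3531, -0.6104, -0.8434, -0.2216, 1.2201]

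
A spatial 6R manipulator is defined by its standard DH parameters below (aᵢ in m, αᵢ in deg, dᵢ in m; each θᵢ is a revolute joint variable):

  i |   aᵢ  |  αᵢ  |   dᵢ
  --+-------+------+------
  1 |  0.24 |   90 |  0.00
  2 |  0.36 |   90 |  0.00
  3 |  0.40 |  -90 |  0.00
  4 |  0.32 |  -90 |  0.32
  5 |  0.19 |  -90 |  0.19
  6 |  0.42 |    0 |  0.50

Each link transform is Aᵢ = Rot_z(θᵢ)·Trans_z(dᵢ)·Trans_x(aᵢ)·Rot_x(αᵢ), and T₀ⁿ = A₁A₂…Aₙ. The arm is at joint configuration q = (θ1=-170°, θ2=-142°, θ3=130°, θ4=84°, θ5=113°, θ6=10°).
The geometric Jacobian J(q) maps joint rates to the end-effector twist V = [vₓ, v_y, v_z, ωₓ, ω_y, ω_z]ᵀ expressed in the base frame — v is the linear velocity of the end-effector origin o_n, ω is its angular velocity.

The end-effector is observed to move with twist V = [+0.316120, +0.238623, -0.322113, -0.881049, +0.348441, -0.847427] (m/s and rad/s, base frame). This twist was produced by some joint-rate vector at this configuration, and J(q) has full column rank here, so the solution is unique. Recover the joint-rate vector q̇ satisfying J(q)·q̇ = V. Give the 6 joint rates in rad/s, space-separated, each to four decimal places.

-0.8040 0.7530 -0.4850 0.6600 -0.1890 -0.0720

o_n = [0.1275, 0.2388, 0.1411]
J₁: ẑ×o_n = [-0.2388, 0.1275, 0.0000], ω = ẑ
J2: z=[-0.1736, 0.9848, 0.0000] o=[-0.2364, -0.0417, 0.0000] → [0.1390, 0.0245, -0.4070, -0.1736, 0.9848, 0.0000]
J3: z=[0.6063, 0.1069, 0.7880] o=[0.0430, 0.0076, -0.2216] → [-0.1434, -0.1534, 0.1311, 0.6063, 0.1069, 0.7880]
J4: z=[-0.4829, -0.7378, 0.4716] o=[-0.2097, 0.2742, -0.0633] → [-0.1342, 0.2578, 0.2659, -0.4829, -0.7378, 0.4716]
J5: z=[0.5650, -0.6740, -0.4759] o=[-0.5783, 0.0263, -0.1500] → [-0.0951, -0.5004, 0.5957, 0.5650, -0.6740, -0.4759]
J6: z=[0.4272, -0.2546, 0.8676] o=[-0.3369, 0.0300, -0.2678] → [-0.2852, 0.2282, 0.2074, 0.4272, -0.2546, 0.8676]
q̇ = J⁺·V = [-0.8040, 0.7530, -0.4850, 0.6600, -0.1890, -0.0720]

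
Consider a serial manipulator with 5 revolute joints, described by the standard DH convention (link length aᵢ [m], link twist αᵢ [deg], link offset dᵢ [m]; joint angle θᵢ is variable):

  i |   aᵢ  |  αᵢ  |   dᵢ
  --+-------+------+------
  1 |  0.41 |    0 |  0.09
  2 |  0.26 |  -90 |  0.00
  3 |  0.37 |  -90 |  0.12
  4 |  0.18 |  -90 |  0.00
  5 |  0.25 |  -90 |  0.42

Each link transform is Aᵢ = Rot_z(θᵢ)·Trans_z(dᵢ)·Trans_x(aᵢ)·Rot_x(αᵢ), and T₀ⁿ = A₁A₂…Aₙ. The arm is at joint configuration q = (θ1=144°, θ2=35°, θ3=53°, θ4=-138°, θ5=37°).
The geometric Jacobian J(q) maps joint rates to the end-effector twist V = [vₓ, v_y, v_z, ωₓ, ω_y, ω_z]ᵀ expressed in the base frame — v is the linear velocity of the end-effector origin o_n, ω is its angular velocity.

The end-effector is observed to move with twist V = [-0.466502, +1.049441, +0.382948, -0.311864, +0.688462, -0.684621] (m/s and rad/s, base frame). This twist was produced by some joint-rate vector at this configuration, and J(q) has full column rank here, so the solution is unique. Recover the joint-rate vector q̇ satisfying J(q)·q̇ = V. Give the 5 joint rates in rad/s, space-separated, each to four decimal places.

-0.7160 -0.7120 -0.2400 -0.7060 -0.5960

o_n = [-0.9457, -0.4346, -0.1141]
J₁: ẑ×o_n = [0.4346, -0.9457, 0.0000], ω = ẑ
J2: z=[0.0000, 0.0000, 1.0000] o=[-0.3317, 0.2410, 0.0900] → [0.6755, -0.6140, 0.0000, 0.0000, 0.0000, 1.0000]
J3: z=[-0.0175, -0.9998, 0.0000] o=[-0.5917, 0.2455, 0.0900] → [0.2040, -0.0036, -0.3422, -0.0175, -0.9998, 0.0000]
J4: z=[0.7985, -0.0139, -0.6018] o=[-0.8164, 0.1294, -0.2055] → [-0.3407, 0.0048, -0.4522, 0.7985, -0.0139, -0.6018]
J5: z=[-0.4156, -0.7360, -0.5344] o=[-0.7380, 0.0076, -0.0987] → [-0.2250, 0.1046, 0.0309, -0.4156, -0.7360, -0.5344]
q̇ = J⁺·V = [-0.7160, -0.7120, -0.2400, -0.7060, -0.5960]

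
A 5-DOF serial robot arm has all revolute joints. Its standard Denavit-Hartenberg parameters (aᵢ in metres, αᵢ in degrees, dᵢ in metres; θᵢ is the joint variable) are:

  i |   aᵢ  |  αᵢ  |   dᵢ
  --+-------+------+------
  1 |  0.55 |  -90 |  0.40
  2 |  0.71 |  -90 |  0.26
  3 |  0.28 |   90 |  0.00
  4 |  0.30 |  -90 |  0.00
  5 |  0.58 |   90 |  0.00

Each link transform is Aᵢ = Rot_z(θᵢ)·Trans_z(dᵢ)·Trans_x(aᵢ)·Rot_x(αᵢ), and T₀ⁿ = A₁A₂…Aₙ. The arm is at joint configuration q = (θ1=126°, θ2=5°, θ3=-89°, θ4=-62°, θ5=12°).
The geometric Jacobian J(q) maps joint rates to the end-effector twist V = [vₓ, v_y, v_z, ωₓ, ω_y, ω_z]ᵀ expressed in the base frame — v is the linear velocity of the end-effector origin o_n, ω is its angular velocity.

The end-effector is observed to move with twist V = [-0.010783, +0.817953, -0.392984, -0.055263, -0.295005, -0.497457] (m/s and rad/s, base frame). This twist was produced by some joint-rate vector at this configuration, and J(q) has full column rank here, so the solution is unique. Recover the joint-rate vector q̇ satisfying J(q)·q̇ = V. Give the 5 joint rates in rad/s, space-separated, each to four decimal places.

o_n = [-1.6204, 0.6226, 1.0895]
J₁: ẑ×o_n = [-0.6226, -1.6204, 0.0000], ω = ẑ
J2: z=[-0.8090, -0.5878, 0.0000] o=[-0.3233, 0.4450, 0.4000] → [-0.4053, 0.5578, -0.9061, -0.8090, -0.5878, 0.0000]
J3: z=[0.0512, -0.0705, -0.9962] o=[-0.9494, 0.8644, 0.3381] → [-0.2938, 0.6300, -0.0597, 0.0512, -0.0705, -0.9962]
J4: z=[0.5713, -0.8161, 0.0871] o=[-1.1787, 0.7037, 0.3377] → [-0.6064, -0.4680, -0.4068, 0.5713, -0.8161, 0.0871]
J5: z=[-0.6992, -0.5396, -0.4690] o=[-1.3077, 0.6416, 0.6014] → [-0.2723, 0.4879, -0.1554, -0.6992, -0.5396, -0.4690]
q̇ = J⁺·V = [-0.4190, 0.3630, 0.1750, 0.1960, -0.1680]

-0.4190 0.3630 0.1750 0.1960 -0.1680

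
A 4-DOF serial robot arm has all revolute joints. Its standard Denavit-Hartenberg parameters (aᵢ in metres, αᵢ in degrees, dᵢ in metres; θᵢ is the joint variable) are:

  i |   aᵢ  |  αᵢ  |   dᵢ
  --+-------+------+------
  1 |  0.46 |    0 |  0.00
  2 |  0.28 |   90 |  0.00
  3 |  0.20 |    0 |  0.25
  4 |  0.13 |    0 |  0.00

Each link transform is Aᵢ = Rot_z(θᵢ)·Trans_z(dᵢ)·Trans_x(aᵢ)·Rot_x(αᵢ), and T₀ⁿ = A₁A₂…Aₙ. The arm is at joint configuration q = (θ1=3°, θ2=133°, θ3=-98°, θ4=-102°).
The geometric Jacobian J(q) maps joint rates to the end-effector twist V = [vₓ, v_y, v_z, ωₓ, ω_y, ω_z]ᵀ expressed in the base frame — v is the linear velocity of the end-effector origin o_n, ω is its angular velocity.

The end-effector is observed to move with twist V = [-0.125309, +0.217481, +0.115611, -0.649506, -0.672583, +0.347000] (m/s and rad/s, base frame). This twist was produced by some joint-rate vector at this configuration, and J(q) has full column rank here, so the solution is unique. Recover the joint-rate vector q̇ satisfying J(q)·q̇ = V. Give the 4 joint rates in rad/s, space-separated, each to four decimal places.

o_n = [0.5395, 0.2942, -0.1536]
J₁: ẑ×o_n = [-0.2942, 0.5395, 0.0000], ω = ẑ
J2: z=[0.0000, 0.0000, 1.0000] o=[0.4594, 0.0241, 0.0000] → [-0.2701, 0.0801, 0.0000, 0.0000, 0.0000, 1.0000]
J3: z=[0.6947, 0.7193, 0.0000] o=[0.2580, 0.2186, 0.0000] → [-0.1105, 0.1067, -0.1500, 0.6947, 0.7193, 0.0000]
J4: z=[0.6947, 0.7193, 0.0000] o=[0.4516, 0.3791, -0.1981] → [0.0320, -0.0309, -0.1222, 0.6947, 0.7193, 0.0000]
q̇ = J⁺·V = [0.3650, -0.0180, -0.0500, -0.8850]

0.3650 -0.0180 -0.0500 -0.8850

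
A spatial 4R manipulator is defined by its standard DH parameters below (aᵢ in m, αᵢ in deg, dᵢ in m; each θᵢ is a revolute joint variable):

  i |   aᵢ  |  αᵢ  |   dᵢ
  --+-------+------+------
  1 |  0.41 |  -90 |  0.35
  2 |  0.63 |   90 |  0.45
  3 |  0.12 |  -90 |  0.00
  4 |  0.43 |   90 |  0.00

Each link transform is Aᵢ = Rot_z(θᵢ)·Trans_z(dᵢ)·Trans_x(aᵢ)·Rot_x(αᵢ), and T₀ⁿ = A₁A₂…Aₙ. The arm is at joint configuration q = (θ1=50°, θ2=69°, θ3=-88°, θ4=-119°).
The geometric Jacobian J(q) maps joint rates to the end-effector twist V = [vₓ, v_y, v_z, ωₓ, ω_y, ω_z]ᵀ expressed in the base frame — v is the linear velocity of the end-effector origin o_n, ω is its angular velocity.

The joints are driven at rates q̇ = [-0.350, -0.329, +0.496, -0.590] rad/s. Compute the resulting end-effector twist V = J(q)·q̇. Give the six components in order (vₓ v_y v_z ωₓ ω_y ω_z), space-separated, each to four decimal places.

0.2263 0.0756 0.1935 0.4296 -0.0319 0.3782

o_n = [0.2212, 1.1012, -0.1005]
J₁: ẑ×o_n = [-1.1012, 0.2212, 0.0000], ω = ẑ
J2: z=[-0.7660, 0.6428, 0.0000] o=[0.2635, 0.3141, 0.3500] → [-0.2896, -0.3451, -0.5758, -0.7660, 0.6428, 0.0000]
J3: z=[0.6001, 0.7152, 0.3584] o=[0.0639, 0.7763, -0.2382] → [-0.0180, -0.0263, 0.0825, 0.6001, 0.7152, 0.3584]
J4: z=[0.2035, 0.2968, -0.9330] o=[0.1568, 0.7003, -0.2421] → [0.4160, -0.0889, 0.0625, 0.2035, 0.2968, -0.9330]
V = J·q̇ = [0.2263, 0.0756, 0.1935, 0.4296, -0.0319, 0.3782]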